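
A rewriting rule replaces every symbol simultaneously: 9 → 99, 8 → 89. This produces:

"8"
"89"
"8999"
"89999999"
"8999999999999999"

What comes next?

Replace each of the 16 characters of 8999999999999999 in place — 89 99 99 99 99 99 99 99 99 99 99 99 99 99 99 99 — and concatenate.

89999999999999999999999999999999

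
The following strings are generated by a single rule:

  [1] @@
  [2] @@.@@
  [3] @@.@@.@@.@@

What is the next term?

@@.@@.@@.@@.@@.@@.@@.@@

Each string is two copies of the previous one joined by '.'.
So the next term is two copies of @@.@@.@@.@@ with '.' between the halves.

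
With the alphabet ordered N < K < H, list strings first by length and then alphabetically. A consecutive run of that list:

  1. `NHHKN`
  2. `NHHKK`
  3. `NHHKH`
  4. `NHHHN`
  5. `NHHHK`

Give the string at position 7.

KNNNN

Continuing the enumeration 2 steps past NHHHK: NHHHK → NHHHH → (answer).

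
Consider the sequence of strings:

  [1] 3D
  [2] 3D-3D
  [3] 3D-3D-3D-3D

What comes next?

Each string is two copies of the previous one joined by '-'.
Doubling 3D-3D-3D-3D with '-' between the halves:

3D-3D-3D-3D-3D-3D-3D-3D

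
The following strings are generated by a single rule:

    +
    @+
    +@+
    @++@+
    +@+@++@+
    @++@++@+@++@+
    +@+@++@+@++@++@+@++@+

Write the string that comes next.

Each term (from the third on) is the two preceding terms concatenated in order: term 3 = +·@+ = +@+.
So term 8 is @++@++@+@++@+·+@+@++@+@++@++@+@++@+.

@++@++@+@++@++@+@++@+@++@++@+@++@+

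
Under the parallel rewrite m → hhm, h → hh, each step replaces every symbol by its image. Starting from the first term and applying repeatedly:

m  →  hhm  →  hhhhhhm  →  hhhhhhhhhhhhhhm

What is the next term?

Replace each of the 15 characters of hhhhhhhhhhhhhhm in place — hh hh hh hh hh hh hh hh hh hh hh hh hh hh hhm — and concatenate.

hhhhhhhhhhhhhhhhhhhhhhhhhhhhhhm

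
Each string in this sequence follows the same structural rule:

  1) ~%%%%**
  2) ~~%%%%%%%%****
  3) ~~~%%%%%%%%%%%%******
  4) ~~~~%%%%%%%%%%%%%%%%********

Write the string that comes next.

Reading off run lengths: ~ runs 1, 2, 3, 4; % runs 4, 8, 12, 16; * runs 2, 4, 6, 8 — each is linear in n (n = 1, 2, …).
At n = 5 the blocks have lengths 5, 20, 10.

~~~~~%%%%%%%%%%%%%%%%%%%%**********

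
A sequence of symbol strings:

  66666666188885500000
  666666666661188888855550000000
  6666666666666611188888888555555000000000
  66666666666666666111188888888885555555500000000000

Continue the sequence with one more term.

666666666666666666661111188888888888855555555550000000000000

The n-th term is 3n+2 6's then n-1 1's then 2n 8's then 2n-2 5's then 2n+1 0's, where the shown terms are n = 2, 3, 4, 5.
For the next term, n = 6, so the run lengths are 20, 5, 12, 10, 13.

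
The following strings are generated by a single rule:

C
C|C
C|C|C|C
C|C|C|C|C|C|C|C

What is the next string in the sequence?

s(k+1) = s(k)·|·s(k) — each term doubles the last with '|' between the halves.
So the next term is two copies of C|C|C|C|C|C|C|C with '|' between the halves.

C|C|C|C|C|C|C|C|C|C|C|C|C|C|C|C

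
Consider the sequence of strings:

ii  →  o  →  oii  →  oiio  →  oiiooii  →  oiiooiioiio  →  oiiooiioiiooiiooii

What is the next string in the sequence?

oiiooiioiiooiiooiioiiooiioiio

From term 3 onward, concatenate the last term with the second-to-last: o·ii = oii, oii·o = oiio, …
Continuing: oiiooiioiiooiiooii · oiiooiioiio gives term 8.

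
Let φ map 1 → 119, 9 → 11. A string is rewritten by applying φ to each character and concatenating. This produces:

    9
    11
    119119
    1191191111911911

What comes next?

φ(1191191111911911) expands symbol-by-symbol to 119 119 11 119 119 11 119 119 119 119 11 119 119 11 119 119; joining the 16 pieces gives the next term.

11911911119119111191191191191111911911119119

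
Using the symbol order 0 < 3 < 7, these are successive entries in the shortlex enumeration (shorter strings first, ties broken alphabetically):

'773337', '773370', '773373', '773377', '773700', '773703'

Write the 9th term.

773733

Advancing 3 positions from 773703 through 773703 → 773707 → 773730 reaches term 9.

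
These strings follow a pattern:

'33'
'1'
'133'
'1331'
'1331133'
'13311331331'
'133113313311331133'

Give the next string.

13311331331133113313311331331

Each term (from the third on) is the previous term followed by the one before it: term 3 = 1·33 = 133.
The next term joins 133113313311331133 and 13311331331.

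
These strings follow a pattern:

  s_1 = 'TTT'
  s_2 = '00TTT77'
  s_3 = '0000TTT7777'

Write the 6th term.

s(k+1) = 00·s(k)·77, so each term gains 00 as a prefix and 77 as a suffix.
From 0000TTT7777, 3 further steps: 0000TTT7777 → 000000TTT777777 → 00000000TTT77777777 → (answer).

0000000000TTT7777777777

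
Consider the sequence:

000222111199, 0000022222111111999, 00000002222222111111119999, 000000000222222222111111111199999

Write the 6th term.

Term n consists of 2n+1 0's, followed by 2n+1 2's, followed by 2n+2 1's, followed by n+1 9's (n = 1, 2, …).
At n = 6 the blocks have lengths 13, 13, 14, 7.

00000000000002222222222222111111111111119999999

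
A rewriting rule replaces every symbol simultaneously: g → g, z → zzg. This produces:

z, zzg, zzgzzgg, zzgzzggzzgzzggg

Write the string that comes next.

φ(zzgzzggzzgzzggg) expands symbol-by-symbol to zzg zzg g zzg zzg g g zzg zzg g zzg zzg g g g; joining the 15 pieces gives the next term.

zzgzzggzzgzzgggzzgzzggzzgzzgggg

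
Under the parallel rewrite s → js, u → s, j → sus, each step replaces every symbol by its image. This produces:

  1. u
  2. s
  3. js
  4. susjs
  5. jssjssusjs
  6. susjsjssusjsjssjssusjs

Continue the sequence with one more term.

jssjssusjssusjsjssjssusjssusjsjssusjsjssjssusjs

Applying the rule to each of the 22 symbols of susjsjssusjsjssjssusjs gives the pieces js s js sus js sus js js s js sus js sus js js sus js js s js sus js, which concatenate to the answer.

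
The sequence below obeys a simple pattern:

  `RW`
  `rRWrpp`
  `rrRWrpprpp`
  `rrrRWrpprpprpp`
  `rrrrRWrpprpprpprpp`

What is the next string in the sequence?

rrrrrRWrpprpprpprpprpp

s(k+1) = r·s(k)·rpp, so each term gains r as a prefix and rpp as a suffix.
One more step from rrrrRWrpprpprpprpp gives the answer.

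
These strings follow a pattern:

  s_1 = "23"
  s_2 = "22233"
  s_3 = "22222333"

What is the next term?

22222223333

Term n consists of 2n-1 2's, followed by n 3's (n = 1, 2, …).
For the next term, n = 4, so the run lengths are 7, 4.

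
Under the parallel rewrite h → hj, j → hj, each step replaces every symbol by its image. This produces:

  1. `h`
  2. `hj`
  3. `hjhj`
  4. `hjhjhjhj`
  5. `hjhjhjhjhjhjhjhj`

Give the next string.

Applying the rule to each of the 16 symbols of hjhjhjhjhjhjhjhj gives the pieces hj hj hj hj hj hj hj hj hj hj hj hj hj hj hj hj, which concatenate to the answer.

hjhjhjhjhjhjhjhjhjhjhjhjhjhjhjhj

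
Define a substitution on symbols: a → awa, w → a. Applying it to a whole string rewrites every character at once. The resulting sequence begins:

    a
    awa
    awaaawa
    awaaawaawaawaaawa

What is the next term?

Applying the rule to each of the 17 symbols of awaaawaawaawaaawa gives the pieces awa a awa awa awa a awa awa a awa awa a awa awa awa a awa, which concatenate to the answer.

awaaawaawaawaaawaawaaawaawaaawaawaawaaawa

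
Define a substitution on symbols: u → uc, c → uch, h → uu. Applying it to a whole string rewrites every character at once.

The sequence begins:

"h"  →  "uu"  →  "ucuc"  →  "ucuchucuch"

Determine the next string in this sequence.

Apply φ to ucuchucuch symbol by symbol: u→uc, c→uch, u→uc, c→uch, h→uu, u→uc, c→uch, u→uc, c→uch, h→uu; joined: uc uch uc uch uu uc uch uc uch uu.

ucuchucuchuuucuchucuchuu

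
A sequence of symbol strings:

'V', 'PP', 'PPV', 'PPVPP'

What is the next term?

PPVPPPPV

From term 3 onward, concatenate the last term with the second-to-last: PP·V = PPV, PPV·PP = PPVPP, …
Continuing: PPVPP · PPV gives term 5.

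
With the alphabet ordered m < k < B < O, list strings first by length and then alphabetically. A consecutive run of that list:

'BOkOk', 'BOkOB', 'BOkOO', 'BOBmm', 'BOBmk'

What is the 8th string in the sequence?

BOBkm

Advancing 3 positions from BOBmk through BOBmk → BOBmB → BOBmO reaches term 8.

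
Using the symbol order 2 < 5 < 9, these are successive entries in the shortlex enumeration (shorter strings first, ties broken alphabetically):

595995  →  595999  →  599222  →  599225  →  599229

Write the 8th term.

599259

Advancing 3 positions from 599229 through 599229 → 599252 → 599255 reaches term 8.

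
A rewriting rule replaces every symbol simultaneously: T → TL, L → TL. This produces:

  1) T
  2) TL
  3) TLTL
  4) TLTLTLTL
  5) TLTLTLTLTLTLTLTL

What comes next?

Replace each of the 16 characters of TLTLTLTLTLTLTLTL in place — TL TL TL TL TL TL TL TL TL TL TL TL TL TL TL TL — and concatenate.

TLTLTLTLTLTLTLTLTLTLTLTLTLTLTLTL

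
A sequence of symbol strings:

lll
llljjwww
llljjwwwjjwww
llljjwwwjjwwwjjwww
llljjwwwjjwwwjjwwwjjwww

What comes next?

llljjwwwjjwwwjjwwwjjwwwjjwww

The strings grow by a fixed suffix jjwww each time.
So the next term is llljjwwwjjwwwjjwwwjjwww·jjwww.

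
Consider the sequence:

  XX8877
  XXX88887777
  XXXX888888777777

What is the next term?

Reading off run lengths: X runs 2, 3, 4; 8 runs 2, 4, 6; 7 runs 2, 4, 6 — each is linear in n (n = 1, 2, …).
Setting n = 4 gives 5, 8, 8 characters in each block.

XXXXX8888888877777777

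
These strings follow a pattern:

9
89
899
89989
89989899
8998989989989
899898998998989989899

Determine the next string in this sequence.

Each term (from the third on) is the previous term followed by the one before it: term 3 = 89·9 = 899.
So term 8 is 899898998998989989899·8998989989989.

8998989989989899898998998989989989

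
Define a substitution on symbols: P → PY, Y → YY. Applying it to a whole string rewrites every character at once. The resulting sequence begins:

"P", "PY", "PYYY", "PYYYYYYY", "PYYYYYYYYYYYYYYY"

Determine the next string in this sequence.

PYYYYYYYYYYYYYYYYYYYYYYYYYYYYYYY

φ(PYYYYYYYYYYYYYYY) expands symbol-by-symbol to PY YY YY YY YY YY YY YY YY YY YY YY YY YY YY YY; joining the 16 pieces gives the next term.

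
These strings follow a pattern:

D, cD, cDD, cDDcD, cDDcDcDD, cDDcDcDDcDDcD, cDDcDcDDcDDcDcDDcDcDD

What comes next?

From term 3 onward, concatenate the last term with the second-to-last: cD·D = cDD, cDD·cD = cDDcD, …
The next term joins cDDcDcDDcDDcDcDDcDcDD and cDDcDcDDcDDcD.

cDDcDcDDcDDcDcDDcDcDDcDDcDcDDcDDcD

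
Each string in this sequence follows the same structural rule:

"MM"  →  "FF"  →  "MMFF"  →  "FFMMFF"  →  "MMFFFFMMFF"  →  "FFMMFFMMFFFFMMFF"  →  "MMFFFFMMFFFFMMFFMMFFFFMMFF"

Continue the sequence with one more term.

Each term (from the third on) is the two preceding terms concatenated in order: term 3 = MM·FF = MMFF.
Continuing: FFMMFFMMFFFFMMFF · MMFFFFMMFFFFMMFFMMFFFFMMFF gives term 8.

FFMMFFMMFFFFMMFFMMFFFFMMFFFFMMFFMMFFFFMMFF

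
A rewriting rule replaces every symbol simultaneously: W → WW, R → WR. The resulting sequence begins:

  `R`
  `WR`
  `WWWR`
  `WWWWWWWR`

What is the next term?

WWWWWWWWWWWWWWWR

Rewriting each symbol of WWWWWWWR: W→WW, W→WW, W→WW, W→WW, W→WW, W→WW, W→WW, R→WR, which concatenates to WW WW WW WW WW WW WW WR.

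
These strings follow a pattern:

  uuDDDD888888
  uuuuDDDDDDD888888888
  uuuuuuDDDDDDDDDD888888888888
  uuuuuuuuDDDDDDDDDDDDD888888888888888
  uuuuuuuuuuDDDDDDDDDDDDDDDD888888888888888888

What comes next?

uuuuuuuuuuuuDDDDDDDDDDDDDDDDDDD888888888888888888888

Reading off run lengths: u runs 2, 4, 6, 8, 10; D runs 4, 7, 10, 13, 16; 8 runs 6, 9, 12, 15, 18 — each is linear in n (n = 1, 2, …).
At n = 6 the blocks have lengths 12, 19, 21.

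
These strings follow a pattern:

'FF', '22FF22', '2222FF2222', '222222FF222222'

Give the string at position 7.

Each term wraps the previous one in 22 on the left and 22 on the right.
From 222222FF222222, 3 further steps: 222222FF222222 → 22222222FF22222222 → 2222222222FF2222222222 → (answer).

222222222222FF222222222222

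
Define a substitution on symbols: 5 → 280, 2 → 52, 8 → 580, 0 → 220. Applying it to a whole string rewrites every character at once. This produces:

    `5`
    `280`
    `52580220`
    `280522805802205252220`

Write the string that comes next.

525802202805252580220280580220525222028052280525252220

Applying the rule to each of the 21 symbols of 280522805802205252220 gives the pieces 52 580 220 280 52 52 580 220 280 580 220 52 52 220 280 52 280 52 52 52 220, which concatenate to the answer.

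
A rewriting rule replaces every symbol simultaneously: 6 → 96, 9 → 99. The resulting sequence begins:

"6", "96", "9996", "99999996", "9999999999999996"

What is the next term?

Rewriting the 16 symbols of 9999999999999996 one by one yields 99 99 99 99 99 99 99 99 99 99 99 99 99 99 99 96; concatenated:

99999999999999999999999999999996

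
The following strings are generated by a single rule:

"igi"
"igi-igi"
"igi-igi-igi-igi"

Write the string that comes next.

s(k+1) = s(k)·-·s(k) — each term doubles the last with '-' between the halves.
One more doubling of igi-igi-igi-igi gives the answer.

igi-igi-igi-igi-igi-igi-igi-igi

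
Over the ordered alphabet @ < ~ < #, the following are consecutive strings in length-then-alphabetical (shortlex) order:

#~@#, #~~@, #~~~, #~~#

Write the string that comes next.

#~#@

Treat #~~# as a base-3 numeral over the given alphabet and add one, carrying through any trailing #'s.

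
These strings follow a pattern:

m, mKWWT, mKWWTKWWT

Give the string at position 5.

mKWWTKWWTKWWTKWWT

The strings grow by a fixed suffix KWWT each time.
From mKWWTKWWT, 2 further steps: mKWWTKWWT → mKWWTKWWTKWWT → (answer).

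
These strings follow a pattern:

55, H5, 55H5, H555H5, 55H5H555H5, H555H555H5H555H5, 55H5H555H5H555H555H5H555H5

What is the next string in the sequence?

From term 3 onward, concatenate the second-to-last term with the last: 55·H5 = 55H5, H5·55H5 = H555H5, …
The next term joins H555H555H5H555H5 and 55H5H555H5H555H555H5H555H5.

H555H555H5H555H555H5H555H5H555H555H5H555H5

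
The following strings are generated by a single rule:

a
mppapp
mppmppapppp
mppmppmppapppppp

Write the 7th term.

mppmppmppmppmppmppapppppppppppp

Every step adds mpp to the front and pp to the end of the previous string.
From mppmppmppapppppp, 3 further steps: mppmppmppapppppp → mppmppmppmppapppppppp → mppmppmppmppmppapppppppppp → (answer).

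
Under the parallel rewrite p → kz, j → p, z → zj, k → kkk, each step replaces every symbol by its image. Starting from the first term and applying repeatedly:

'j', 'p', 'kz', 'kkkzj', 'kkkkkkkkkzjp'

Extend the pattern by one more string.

Rewriting each symbol of kkkkkkkkkzjp: k→kkk, k→kkk, k→kkk, k→kkk, k→kkk, k→kkk, k→kkk, k→kkk, k→kkk, z→zj, j→p, p→kz, which concatenates to kkk kkk kkk kkk kkk kkk kkk kkk kkk zj p kz.

kkkkkkkkkkkkkkkkkkkkkkkkkkkzjpkz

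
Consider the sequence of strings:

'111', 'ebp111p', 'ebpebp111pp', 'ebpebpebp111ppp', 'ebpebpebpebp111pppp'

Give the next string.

ebpebpebpebpebp111ppppp

Each term wraps the previous one in ebp on the left and p on the right.
So the next term is ebp·ebpebpebpebp111pppp·p.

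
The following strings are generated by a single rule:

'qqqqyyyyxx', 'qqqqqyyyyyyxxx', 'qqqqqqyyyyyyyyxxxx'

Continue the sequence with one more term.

qqqqqqqyyyyyyyyyyxxxxx

Reading off run lengths: q runs 4, 5, 6; y runs 4, 6, 8; x runs 2, 3, 4 — each is linear in n, where the shown terms are n = 2, 3, 4.
At n = 5 the blocks have lengths 7, 10, 5.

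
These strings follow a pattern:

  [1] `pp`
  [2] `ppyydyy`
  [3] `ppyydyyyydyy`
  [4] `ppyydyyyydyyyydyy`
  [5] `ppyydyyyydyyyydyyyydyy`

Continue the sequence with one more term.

ppyydyyyydyyyydyyyydyyyydyy

The strings grow by a fixed suffix yydyy each time.
One more step from ppyydyyyydyyyydyyyydyy gives the answer.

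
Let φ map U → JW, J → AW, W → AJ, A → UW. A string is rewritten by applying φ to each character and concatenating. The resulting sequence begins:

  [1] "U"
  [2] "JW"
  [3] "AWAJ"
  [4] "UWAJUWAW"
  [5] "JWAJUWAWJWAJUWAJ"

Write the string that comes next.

AWAJUWAWJWAJUWAJAWAJUWAWJWAJUWAW

Applying the rule to each of the 16 symbols of JWAJUWAWJWAJUWAJ gives the pieces AW AJ UW AW JW AJ UW AJ AW AJ UW AW JW AJ UW AW, which concatenate to the answer.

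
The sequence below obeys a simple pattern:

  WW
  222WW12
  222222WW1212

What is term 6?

Each term wraps the previous one in 222 on the left and 12 on the right.
From 222222WW1212, 3 further steps: 222222WW1212 → 222222222WW121212 → 222222222222WW12121212 → (answer).

222222222222222WW1212121212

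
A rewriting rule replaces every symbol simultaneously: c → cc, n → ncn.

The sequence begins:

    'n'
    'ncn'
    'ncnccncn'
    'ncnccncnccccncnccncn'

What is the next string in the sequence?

Applying the rule to each of the 20 symbols of ncnccncnccccncnccncn gives the pieces ncn cc ncn cc cc ncn cc ncn cc cc cc cc ncn cc ncn cc cc ncn cc ncn, which concatenate to the answer.

ncnccncnccccncnccncnccccccccncnccncnccccncnccncn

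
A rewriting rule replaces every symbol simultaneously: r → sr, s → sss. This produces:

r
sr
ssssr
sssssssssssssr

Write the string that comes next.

ssssssssssssssssssssssssssssssssssssssssr

Applying the rule to each of the 14 symbols of sssssssssssssr gives the pieces sss sss sss sss sss sss sss sss sss sss sss sss sss sr, which concatenate to the answer.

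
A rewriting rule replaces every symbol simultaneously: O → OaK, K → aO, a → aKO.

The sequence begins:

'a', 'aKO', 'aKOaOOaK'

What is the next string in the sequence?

aKOaOOaKaKOOaKOaKaKOaO

Expanding aKOaOOaK: a→aKO, K→aO, O→OaK, a→aKO, O→OaK, O→OaK, a→aKO, K→aO. Concatenated: aKO aO OaK aKO OaK OaK aKO aO.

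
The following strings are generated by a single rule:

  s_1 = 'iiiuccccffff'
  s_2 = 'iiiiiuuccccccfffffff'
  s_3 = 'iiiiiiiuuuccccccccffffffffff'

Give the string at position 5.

Term n consists of 2n+1 i's, followed by n u's, followed by 2n+2 c's, followed by 3n+1 f's (n = 1, 2, …).
Setting n = 5 gives 11, 5, 12, 16 characters in each block.

iiiiiiiiiiiuuuuuccccccccccccffffffffffffffff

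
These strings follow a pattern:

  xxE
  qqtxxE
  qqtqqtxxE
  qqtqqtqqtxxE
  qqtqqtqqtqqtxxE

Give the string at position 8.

qqtqqtqqtqqtqqtqqtqqtxxE

Each term is the previous one with qqt prepended.
From qqtqqtqqtqqtxxE, 3 further steps: qqtqqtqqtqqtxxE → qqtqqtqqtqqtqqtxxE → qqtqqtqqtqqtqqtqqtxxE → (answer).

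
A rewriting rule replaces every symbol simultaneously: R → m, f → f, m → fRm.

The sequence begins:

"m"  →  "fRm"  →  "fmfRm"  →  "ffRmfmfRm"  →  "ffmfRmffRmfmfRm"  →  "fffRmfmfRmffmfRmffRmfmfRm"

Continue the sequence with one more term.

Rewriting the 25 symbols of fffRmfmfRmffmfRmffRmfmfRm one by one yields f f f m fRm f fRm f m fRm f f fRm f m fRm f f m fRm f fRm f m fRm; concatenated:

fffmfRmffRmfmfRmfffRmfmfRmffmfRmffRmfmfRm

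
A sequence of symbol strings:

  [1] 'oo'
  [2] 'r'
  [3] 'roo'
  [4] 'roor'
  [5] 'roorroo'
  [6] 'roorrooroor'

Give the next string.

roorrooroorroorroo

This is a Fibonacci-style word recurrence s(k) = s(k−1)·s(k−2): e.g. r·oo = roo.
Continuing: roorrooroor · roorroo gives term 7.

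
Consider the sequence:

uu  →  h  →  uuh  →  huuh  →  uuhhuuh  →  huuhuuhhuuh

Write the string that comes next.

From term 3 onward, concatenate the second-to-last term with the last: uu·h = uuh, h·uuh = huuh, …
So term 7 is uuhhuuh·huuhuuhhuuh.

uuhhuuhhuuhuuhhuuh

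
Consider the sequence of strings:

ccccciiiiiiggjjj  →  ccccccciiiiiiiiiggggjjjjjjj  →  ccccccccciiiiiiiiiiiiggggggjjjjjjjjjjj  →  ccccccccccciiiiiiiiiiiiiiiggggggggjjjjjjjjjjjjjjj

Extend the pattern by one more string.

ccccccccccccciiiiiiiiiiiiiiiiiiggggggggggjjjjjjjjjjjjjjjjjjj

Each string has the form c^{2n+3} i^{3n+3} g^{2n} j^{4n-1} (n = 1, 2, …).
At n = 5 the blocks have lengths 13, 18, 10, 19.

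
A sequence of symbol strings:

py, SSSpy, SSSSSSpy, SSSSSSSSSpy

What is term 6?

The strings grow by a fixed prefix SSS each time.
From SSSSSSSSSpy, 2 further steps: SSSSSSSSSpy → SSSSSSSSSSSSpy → (answer).

SSSSSSSSSSSSSSSpy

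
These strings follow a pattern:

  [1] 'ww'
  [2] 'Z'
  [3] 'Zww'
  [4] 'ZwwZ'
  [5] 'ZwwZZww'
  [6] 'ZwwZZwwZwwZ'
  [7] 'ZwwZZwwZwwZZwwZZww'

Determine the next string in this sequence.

This is a Fibonacci-style word recurrence s(k) = s(k−1)·s(k−2): e.g. Z·ww = Zww.
Continuing: ZwwZZwwZwwZZwwZZww · ZwwZZwwZwwZ gives term 8.

ZwwZZwwZwwZZwwZZwwZwwZZwwZwwZ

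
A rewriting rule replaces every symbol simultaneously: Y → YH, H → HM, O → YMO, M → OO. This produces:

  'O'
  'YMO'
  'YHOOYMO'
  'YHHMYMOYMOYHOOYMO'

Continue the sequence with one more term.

YHHMHMOOYHOOYMOYHOOYMOYHHMYMOYMOYHOOYMO

Applying the rule to each of the 17 symbols of YHHMYMOYMOYHOOYMO gives the pieces YH HM HM OO YH OO YMO YH OO YMO YH HM YMO YMO YH OO YMO, which concatenate to the answer.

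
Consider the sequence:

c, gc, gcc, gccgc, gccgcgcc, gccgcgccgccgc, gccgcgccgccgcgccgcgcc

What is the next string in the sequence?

From term 3 onward, concatenate the last term with the second-to-last: gc·c = gcc, gcc·gc = gccgc, …
The next term joins gccgcgccgccgcgccgcgcc and gccgcgccgccgc.

gccgcgccgccgcgccgcgccgccgcgccgccgc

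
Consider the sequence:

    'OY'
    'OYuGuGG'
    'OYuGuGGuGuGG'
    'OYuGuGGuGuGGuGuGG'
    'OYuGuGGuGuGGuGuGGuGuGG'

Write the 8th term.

OYuGuGGuGuGGuGuGGuGuGGuGuGGuGuGGuGuGG

The strings grow by a fixed suffix uGuGG each time.
From OYuGuGGuGuGGuGuGGuGuGG, 3 further steps: OYuGuGGuGuGGuGuGGuGuGG → OYuGuGGuGuGGuGuGGuGuGGuGuGG → OYuGuGGuGuGGuGuGGuGuGGuGuGGuGuGG → (answer).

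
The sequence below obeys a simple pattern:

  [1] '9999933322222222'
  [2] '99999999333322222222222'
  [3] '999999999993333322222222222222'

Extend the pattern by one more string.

9999999999999933333322222222222222222

Each string has the form 9^{3n-1} 3^{n+1} 2^{3n+2}, where the shown terms are n = 2, 3, 4.
Setting n = 5 gives 14, 6, 17 characters in each block.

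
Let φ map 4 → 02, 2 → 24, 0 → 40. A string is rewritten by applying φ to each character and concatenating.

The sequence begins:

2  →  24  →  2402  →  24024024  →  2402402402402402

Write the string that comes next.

φ(2402402402402402) expands symbol-by-symbol to 24 02 40 24 02 40 24 02 40 24 02 40 24 02 40 24; joining the 16 pieces gives the next term.

24024024024024024024024024024024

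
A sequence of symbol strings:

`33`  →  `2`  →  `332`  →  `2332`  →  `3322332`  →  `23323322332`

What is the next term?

Each term (from the third on) is the two preceding terms concatenated in order: term 3 = 33·2 = 332.
So term 7 is 3322332·23323322332.

332233223323322332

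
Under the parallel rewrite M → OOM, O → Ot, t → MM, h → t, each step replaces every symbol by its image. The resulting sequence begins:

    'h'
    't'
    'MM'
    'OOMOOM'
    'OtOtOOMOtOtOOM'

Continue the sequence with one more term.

OtMMOtMMOtOtOOMOtMMOtMMOtOtOOM

Replace each of the 14 characters of OtOtOOMOtOtOOM in place — Ot MM Ot MM Ot Ot OOM Ot MM Ot MM Ot Ot OOM — and concatenate.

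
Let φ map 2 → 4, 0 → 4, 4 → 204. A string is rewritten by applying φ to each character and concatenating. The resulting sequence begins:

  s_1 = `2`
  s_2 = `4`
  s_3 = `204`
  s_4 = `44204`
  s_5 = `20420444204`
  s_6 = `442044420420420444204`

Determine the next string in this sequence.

Rewriting the 21 symbols of 442044420420420444204 one by one yields 204 204 4 4 204 204 204 4 4 204 4 4 204 4 4 204 204 204 4 4 204; concatenated:

2042044420420420444204442044420420420444204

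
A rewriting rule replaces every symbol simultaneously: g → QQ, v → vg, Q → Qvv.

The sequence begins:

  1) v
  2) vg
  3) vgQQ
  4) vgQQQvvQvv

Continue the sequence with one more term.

Expanding vgQQQvvQvv: v→vg, g→QQ, Q→Qvv, Q→Qvv, Q→Qvv, v→vg, v→vg, Q→Qvv, v→vg, v→vg. Concatenated: vg QQ Qvv Qvv Qvv vg vg Qvv vg vg.

vgQQQvvQvvQvvvgvgQvvvgvg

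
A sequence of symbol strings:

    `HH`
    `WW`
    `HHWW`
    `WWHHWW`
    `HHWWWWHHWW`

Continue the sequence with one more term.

WWHHWWHHWWWWHHWW

Each term (from the third on) is the two preceding terms concatenated in order: term 3 = HH·WW = HHWW.
So term 6 is WWHHWW·HHWWWWHHWW.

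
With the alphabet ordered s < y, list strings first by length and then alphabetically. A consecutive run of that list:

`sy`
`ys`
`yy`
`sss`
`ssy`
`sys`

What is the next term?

The successor of sys increments the rightmost position that isn't already y and resets every position after it to s.

syy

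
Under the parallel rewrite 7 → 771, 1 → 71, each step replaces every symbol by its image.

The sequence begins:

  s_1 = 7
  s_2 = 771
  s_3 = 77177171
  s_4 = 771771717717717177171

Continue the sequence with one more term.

Rewriting the 21 symbols of 771771717717717177171 one by one yields 771 771 71 771 771 71 771 71 771 771 71 771 771 71 771 71 771 771 71 771 71; concatenated:

7717717177177171771717717717177177171771717717717177171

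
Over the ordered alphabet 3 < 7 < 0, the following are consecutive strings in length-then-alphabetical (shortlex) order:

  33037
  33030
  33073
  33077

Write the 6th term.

Stepping forward 2 times from 33077: 33077 → 33070, then the target.

33003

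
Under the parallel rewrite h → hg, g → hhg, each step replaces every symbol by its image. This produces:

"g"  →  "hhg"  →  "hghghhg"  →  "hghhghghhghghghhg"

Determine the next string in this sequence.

Replace each of the 17 characters of hghhghghhghghghhg in place — hg hhg hg hg hhg hg hhg hg hg hhg hg hhg hg hhg hg hg hhg — and concatenate.

hghhghghghhghghhghghghhghghhghghhghghghhg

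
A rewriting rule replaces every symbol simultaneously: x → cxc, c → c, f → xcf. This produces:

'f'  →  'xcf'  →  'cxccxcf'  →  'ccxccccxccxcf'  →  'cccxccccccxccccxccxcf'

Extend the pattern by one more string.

φ(cccxccccccxccccxccxcf) expands symbol-by-symbol to c c c cxc c c c c c c cxc c c c c cxc c c cxc c xcf; joining the 21 pieces gives the next term.

ccccxccccccccxccccccxccccxccxcf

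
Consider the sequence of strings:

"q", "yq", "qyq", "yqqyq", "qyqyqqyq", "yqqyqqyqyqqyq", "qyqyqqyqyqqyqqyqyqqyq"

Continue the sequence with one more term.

yqqyqqyqyqqyqqyqyqqyqyqqyqqyqyqqyq

This is a Fibonacci-style word recurrence s(k) = s(k−2)·s(k−1): e.g. q·yq = qyq.
The next term joins yqqyqqyqyqqyq and qyqyqqyqyqqyqqyqyqqyq.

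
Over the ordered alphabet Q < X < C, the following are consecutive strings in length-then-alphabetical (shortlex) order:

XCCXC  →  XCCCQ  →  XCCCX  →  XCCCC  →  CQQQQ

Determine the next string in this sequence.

CQQQX

Treat CQQQQ as a base-3 numeral over the given alphabet and add one, carrying through any trailing C's.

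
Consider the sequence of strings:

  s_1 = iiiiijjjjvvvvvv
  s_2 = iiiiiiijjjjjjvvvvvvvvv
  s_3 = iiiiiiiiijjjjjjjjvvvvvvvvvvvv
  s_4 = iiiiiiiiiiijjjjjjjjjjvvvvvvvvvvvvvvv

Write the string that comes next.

iiiiiiiiiiiiijjjjjjjjjjjjvvvvvvvvvvvvvvvvvv

The n-th term is 2n+3 i's then 2n+2 j's then 3n+3 v's (n = 1, 2, …).
Setting n = 5 gives 13, 12, 18 characters in each block.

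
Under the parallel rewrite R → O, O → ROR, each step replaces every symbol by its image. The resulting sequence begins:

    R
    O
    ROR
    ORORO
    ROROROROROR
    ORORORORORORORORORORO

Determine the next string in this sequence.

Rewriting the 21 symbols of ORORORORORORORORORORO one by one yields ROR O ROR O ROR O ROR O ROR O ROR O ROR O ROR O ROR O ROR O ROR; concatenated:

ROROROROROROROROROROROROROROROROROROROROROR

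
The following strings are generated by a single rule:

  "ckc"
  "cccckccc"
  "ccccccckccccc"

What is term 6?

Each term wraps the previous one in ccc on the left and cc on the right.
From ccccccckccccc, 3 further steps: ccccccckccccc → cccccccccckccccccc → ccccccccccccckccccccccc → (answer).

cccccccccccccccckccccccccccc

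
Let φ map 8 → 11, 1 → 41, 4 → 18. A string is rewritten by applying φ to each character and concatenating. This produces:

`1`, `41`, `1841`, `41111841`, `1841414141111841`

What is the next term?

41111841184118411841414141111841

φ(1841414141111841) expands symbol-by-symbol to 41 11 18 41 18 41 18 41 18 41 41 41 41 11 18 41; joining the 16 pieces gives the next term.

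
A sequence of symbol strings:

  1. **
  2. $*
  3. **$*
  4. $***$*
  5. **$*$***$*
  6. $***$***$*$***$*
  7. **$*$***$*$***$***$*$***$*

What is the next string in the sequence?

Each term (from the third on) is the two preceding terms concatenated in order: term 3 = **·$* = **$*.
So term 8 is $***$***$*$***$*·**$*$***$*$***$***$*$***$*.

$***$***$*$***$***$*$***$*$***$***$*$***$*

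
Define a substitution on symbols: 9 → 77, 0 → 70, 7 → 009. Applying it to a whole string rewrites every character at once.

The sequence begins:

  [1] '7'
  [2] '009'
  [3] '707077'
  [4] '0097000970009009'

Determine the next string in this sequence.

Rewriting the 16 symbols of 0097000970009009 one by one yields 70 70 77 009 70 70 70 77 009 70 70 70 77 70 70 77; concatenated:

7070770097070707700970707077707077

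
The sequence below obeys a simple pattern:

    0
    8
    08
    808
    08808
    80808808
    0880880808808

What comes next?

This is a Fibonacci-style word recurrence s(k) = s(k−2)·s(k−1): e.g. 0·8 = 08.
The next term joins 80808808 and 0880880808808.

808088080880880808808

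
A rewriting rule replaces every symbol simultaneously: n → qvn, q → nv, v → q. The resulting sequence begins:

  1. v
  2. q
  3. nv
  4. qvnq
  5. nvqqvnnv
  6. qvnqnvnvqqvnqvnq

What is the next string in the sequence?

Applying the rule to each of the 16 symbols of qvnqnvnvqqvnqvnq gives the pieces nv q qvn nv qvn q qvn q nv nv q qvn nv q qvn nv, which concatenate to the answer.

nvqqvnnvqvnqqvnqnvnvqqvnnvqqvnnv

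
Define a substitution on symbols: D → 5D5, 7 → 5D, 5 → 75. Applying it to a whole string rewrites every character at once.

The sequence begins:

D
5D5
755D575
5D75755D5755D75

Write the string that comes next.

Rewriting the 15 symbols of 5D75755D5755D75 one by one yields 75 5D5 5D 75 5D 75 75 5D5 75 5D 75 75 5D5 5D 75; concatenated:

755D55D755D75755D5755D75755D55D75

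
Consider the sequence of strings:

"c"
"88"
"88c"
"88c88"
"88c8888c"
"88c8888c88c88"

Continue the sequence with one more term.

This is a Fibonacci-style word recurrence s(k) = s(k−1)·s(k−2): e.g. 88·c = 88c.
The next term joins 88c8888c88c88 and 88c8888c.

88c8888c88c8888c8888c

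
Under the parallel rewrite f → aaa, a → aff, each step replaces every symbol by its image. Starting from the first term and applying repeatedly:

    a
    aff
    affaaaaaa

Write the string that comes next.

Apply φ to affaaaaaa symbol by symbol: a→aff, f→aaa, f→aaa, a→aff, a→aff, a→aff, a→aff, a→aff, a→aff; joined: aff aaa aaa aff aff aff aff aff aff.

affaaaaaaaffaffaffaffaffaff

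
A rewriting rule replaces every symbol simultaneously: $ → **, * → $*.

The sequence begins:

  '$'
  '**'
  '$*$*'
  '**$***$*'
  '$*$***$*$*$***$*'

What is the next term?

φ($*$***$*$*$***$*) expands symbol-by-symbol to ** $* ** $* $* $* ** $* ** $* ** $* $* $* ** $*; joining the 16 pieces gives the next term.

**$***$*$*$***$***$***$*$*$***$*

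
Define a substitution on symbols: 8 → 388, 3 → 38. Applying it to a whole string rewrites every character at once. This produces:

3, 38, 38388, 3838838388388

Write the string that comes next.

3838838388388383883838838838388388

φ(3838838388388) expands symbol-by-symbol to 38 388 38 388 388 38 388 38 388 388 38 388 388; joining the 13 pieces gives the next term.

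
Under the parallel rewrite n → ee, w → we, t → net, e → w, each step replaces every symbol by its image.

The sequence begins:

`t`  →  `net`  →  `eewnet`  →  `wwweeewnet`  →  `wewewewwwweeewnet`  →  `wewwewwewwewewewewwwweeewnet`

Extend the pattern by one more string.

wewwewewwewewwewewwewwewwewwewewewewwwweeewnet

Replace each of the 28 characters of wewwewwewwewewewewwwweeewnet in place — we w we we w we we w we we w we w we w we w we we we we w w w we ee w net — and concatenate.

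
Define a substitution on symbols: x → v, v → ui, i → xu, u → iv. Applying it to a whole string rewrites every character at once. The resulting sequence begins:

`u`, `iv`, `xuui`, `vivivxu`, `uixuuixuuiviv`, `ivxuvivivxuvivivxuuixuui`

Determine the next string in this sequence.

Applying the rule to each of the 24 symbols of ivxuvivivxuvivivxuuixuui gives the pieces xu ui v iv ui xu ui xu ui v iv ui xu ui xu ui v iv iv xu v iv iv xu, which concatenate to the answer.

xuuivivuixuuixuuivivuixuuixuuivivivxuvivivxu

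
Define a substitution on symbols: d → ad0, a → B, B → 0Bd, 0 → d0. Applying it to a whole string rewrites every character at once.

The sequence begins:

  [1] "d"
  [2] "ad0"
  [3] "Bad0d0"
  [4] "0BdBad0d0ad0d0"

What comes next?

Applying the rule to each of the 14 symbols of 0BdBad0d0ad0d0 gives the pieces d0 0Bd ad0 0Bd B ad0 d0 ad0 d0 B ad0 d0 ad0 d0, which concatenate to the answer.

d00Bdad00BdBad0d0ad0d0Bad0d0ad0d0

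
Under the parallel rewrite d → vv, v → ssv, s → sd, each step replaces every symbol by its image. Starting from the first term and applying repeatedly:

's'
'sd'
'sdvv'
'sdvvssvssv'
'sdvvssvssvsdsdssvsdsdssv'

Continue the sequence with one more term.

Rewriting the 24 symbols of sdvvssvssvsdsdssvsdsdssv one by one yields sd vv ssv ssv sd sd ssv sd sd ssv sd vv sd vv sd sd ssv sd vv sd vv sd sd ssv; concatenated:

sdvvssvssvsdsdssvsdsdssvsdvvsdvvsdsdssvsdvvsdvvsdsdssv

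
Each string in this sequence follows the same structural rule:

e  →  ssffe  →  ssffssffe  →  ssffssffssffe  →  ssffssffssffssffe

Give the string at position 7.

ssffssffssffssffssffssffe

Each term is the previous one with ssff prepended.
From ssffssffssffssffe, 2 further steps: ssffssffssffssffe → ssffssffssffssffssffe → (answer).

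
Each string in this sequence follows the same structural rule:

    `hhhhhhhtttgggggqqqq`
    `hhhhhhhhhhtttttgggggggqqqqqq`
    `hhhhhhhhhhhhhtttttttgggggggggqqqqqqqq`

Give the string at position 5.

hhhhhhhhhhhhhhhhhhhtttttttttttgggggggggggggqqqqqqqqqqqq

Term n consists of 3n+1 h's, followed by 2n-1 t's, followed by 2n+1 g's, followed by 2n q's, where the shown terms are n = 2, 3, 4.
For term 5, n = 6, so the run lengths are 19, 11, 13, 12.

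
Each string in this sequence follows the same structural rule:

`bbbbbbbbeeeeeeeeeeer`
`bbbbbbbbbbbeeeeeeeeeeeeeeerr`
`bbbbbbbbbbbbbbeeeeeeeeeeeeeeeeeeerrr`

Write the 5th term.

bbbbbbbbbbbbbbbbbbbbeeeeeeeeeeeeeeeeeeeeeeeeeeerrrrr

Each string has the form b^{3n+2} e^{4n+3} r^{n-1}, where the shown terms are n = 2, 3, 4.
At n = 6 the blocks have lengths 20, 27, 5.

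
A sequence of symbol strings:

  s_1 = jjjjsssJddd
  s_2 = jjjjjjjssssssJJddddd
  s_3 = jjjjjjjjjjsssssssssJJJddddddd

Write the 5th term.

jjjjjjjjjjjjjjjjsssssssssssssssJJJJJddddddddddd

Each string has the form j^{3n+1} s^{3n} J^{n} d^{2n+1} (n = 1, 2, …).
For term 5, n = 5, so the run lengths are 16, 15, 5, 11.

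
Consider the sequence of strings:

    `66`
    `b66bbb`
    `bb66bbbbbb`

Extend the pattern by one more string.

Each term wraps the previous one in b on the left and bbb on the right.
One more step from bb66bbbbbb gives the answer.

bbb66bbbbbbbbb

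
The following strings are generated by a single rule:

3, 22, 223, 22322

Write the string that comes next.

22322223

Each term (from the third on) is the previous term followed by the one before it: term 3 = 22·3 = 223.
The next term joins 22322 and 223.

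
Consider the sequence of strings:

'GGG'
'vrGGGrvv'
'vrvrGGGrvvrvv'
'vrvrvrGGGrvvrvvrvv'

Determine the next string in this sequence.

vrvrvrvrGGGrvvrvvrvvrvv

s(k+1) = vr·s(k)·rvv, so each term gains vr as a prefix and rvv as a suffix.
So the next term is vr·vrvrvrGGGrvvrvvrvv·rvv.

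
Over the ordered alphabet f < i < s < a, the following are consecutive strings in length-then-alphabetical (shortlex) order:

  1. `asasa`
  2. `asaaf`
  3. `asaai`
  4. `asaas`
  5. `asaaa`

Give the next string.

aafff

Treat asaaa as a base-4 numeral over the given alphabet and add one, carrying through any trailing a's.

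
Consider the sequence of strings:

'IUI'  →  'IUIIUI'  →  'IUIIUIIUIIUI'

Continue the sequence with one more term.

IUIIUIIUIIUIIUIIUIIUIIUI

s(k+1) = s(k)·s(k) — each term doubles the last.
One more doubling of IUIIUIIUIIUI gives the answer.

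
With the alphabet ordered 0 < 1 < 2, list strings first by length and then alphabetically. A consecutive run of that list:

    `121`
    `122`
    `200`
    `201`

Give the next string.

202

Find the rightmost character of 201 below 2, bump it to the next letter, and reset everything to its right to 0.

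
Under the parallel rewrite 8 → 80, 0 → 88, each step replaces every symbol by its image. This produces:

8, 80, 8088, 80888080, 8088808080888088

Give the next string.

Rewriting the 16 symbols of 8088808080888088 one by one yields 80 88 80 80 80 88 80 88 80 88 80 80 80 88 80 80; concatenated:

80888080808880888088808080888080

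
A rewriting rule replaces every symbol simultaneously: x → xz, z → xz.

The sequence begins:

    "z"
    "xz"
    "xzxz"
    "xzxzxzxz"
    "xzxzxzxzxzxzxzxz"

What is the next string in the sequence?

Rewriting the 16 symbols of xzxzxzxzxzxzxzxz one by one yields xz xz xz xz xz xz xz xz xz xz xz xz xz xz xz xz; concatenated:

xzxzxzxzxzxzxzxzxzxzxzxzxzxzxzxz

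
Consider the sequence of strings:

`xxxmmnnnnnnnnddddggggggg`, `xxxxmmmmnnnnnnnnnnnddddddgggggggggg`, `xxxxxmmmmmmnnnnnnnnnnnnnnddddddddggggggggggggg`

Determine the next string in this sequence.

Each string has the form x^{n+1} m^{2n-2} n^{3n+2} d^{2n} g^{3n+1}, where the shown terms are n = 2, 3, 4.
For the next term, n = 5, so the run lengths are 6, 8, 17, 10, 16.

xxxxxxmmmmmmmmnnnnnnnnnnnnnnnnnddddddddddgggggggggggggggg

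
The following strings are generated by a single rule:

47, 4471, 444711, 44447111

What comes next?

Every step adds 4 to the front and 1 to the end of the previous string.
Applying this once more to 44447111:

4444471111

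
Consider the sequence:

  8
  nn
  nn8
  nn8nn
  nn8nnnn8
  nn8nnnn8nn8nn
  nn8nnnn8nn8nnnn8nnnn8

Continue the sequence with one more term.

nn8nnnn8nn8nnnn8nnnn8nn8nnnn8nn8nn

From term 3 onward, concatenate the last term with the second-to-last: nn·8 = nn8, nn8·nn = nn8nn, …
Continuing: nn8nnnn8nn8nnnn8nnnn8 · nn8nnnn8nn8nn gives term 8.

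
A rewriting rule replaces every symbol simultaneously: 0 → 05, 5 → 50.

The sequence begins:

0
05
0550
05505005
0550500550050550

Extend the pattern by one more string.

φ(0550500550050550) expands symbol-by-symbol to 05 50 50 05 50 05 05 50 50 05 05 50 05 50 50 05; joining the 16 pieces gives the next term.

05505005500505505005055005505005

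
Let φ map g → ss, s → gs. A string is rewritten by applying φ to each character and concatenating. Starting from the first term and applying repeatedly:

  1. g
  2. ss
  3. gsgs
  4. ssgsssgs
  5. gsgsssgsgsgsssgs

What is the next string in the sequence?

φ(gsgsssgsgsgsssgs) expands symbol-by-symbol to ss gs ss gs gs gs ss gs ss gs ss gs gs gs ss gs; joining the 16 pieces gives the next term.

ssgsssgsgsgsssgsssgsssgsgsgsssgs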